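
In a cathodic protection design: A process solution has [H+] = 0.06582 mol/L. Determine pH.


pH = −log10[H+]
pH = −log10(0.06582) = 1.18

1.18


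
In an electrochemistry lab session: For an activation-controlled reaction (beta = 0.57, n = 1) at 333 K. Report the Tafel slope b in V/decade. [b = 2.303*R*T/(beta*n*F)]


Apply the Tafel slope relation: b = 2.303*R*T/(beta*n*F)
Numerator: 2.303 * 8.314 * 333 = 6376.0
Denominator: 0.57 * 1 * 96485 = 54996.45
b = 6376.0 / 54996.45 = 0.1159 V/decade

0.1159 V/decade


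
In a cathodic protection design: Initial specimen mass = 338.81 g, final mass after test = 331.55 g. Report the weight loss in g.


Weight loss = initial − final
WL = 338.81 − 331.55 = 7.26 g

7.26 g


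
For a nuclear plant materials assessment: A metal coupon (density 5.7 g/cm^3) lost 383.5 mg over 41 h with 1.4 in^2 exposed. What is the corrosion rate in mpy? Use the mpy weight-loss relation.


Apply the mpy weight-loss relation: CR = 534 * W / (D * A * T)
Numerator: 534 * 383.5 = 204789.0
Denominator: 5.7 * 1.4 * 41 = 327.18
CR = 204789.0 / 327.18 = 625.92151 mpy

625.92151 mpy


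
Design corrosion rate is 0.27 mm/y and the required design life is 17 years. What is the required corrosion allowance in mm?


Corrosion allowance = CR × design life
CA = 0.27 * 17 = 4.59 mm

4.59 mm


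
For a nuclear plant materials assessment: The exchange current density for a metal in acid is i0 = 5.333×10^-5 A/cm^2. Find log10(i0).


i0 = 5.333×10^-5 A/cm^2
log10(i0) = -4.273

-4.273


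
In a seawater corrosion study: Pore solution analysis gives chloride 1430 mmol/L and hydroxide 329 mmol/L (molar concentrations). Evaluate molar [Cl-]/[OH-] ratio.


Threshold parameter = [Cl-] / [OH-] (molar basis; both in mmol/L, so units cancel)
Ratio = 1430 / 329 = 4.35

4.35


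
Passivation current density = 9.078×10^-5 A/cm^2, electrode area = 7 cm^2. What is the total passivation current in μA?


I = i_pass * A, then convert A → μA (×10^6)
I = 9.078×10^-5 * 7 * 10^6 = 635.46 μA

635.46 μA


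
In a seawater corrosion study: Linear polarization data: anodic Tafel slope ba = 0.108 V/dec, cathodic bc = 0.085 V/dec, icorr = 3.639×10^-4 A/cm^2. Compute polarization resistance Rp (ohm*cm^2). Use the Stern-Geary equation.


Apply the Stern-Geary equation: Rp = ba*bc / (2.303*icorr*(ba+bc))
ba*bc = 0.108*0.085 = 0.00918
ba+bc = 0.193; 2.303*icorr*(ba+bc) = 2.303*3.639×10^-4*0.193 = 1.6174591×10^-4
Rp = 0.00918 / 1.6174591×10^-4 = 56.76 ohm*cm^2

56.76 ohm*cm^2


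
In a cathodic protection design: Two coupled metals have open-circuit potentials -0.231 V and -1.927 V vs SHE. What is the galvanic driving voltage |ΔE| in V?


Driving voltage is the absolute potential difference.
|ΔE| = |-0.231 − (-1.927)| = 1.696 V

1.696 V


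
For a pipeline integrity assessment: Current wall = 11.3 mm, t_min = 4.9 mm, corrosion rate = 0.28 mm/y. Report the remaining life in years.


Apply the remaining-life relation: RL = (t_current − t_min) / CR
RL = (11.3 − 4.9) / 0.28 = 6.4 / 0.28 = 22.9 years

22.9 years


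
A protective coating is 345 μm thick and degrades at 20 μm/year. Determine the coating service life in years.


Service life = thickness / degradation rate
Life = 345 / 20 = 17.3 years

17.3 years


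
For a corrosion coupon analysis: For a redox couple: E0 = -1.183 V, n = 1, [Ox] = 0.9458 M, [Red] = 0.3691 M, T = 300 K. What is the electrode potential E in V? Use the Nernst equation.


Apply the Nernst equation: E = E0 + (RT/nF)*ln([Ox]/[Red])
Step 1: RT/nF = 8.314*300/(1*96485) = 0.02585065 V
Step 2: [Ox]/[Red] = 0.9458/0.3691 = 2.562449
Step 3: ln(2.562449) = 0.940963
Step 4: correction = 0.02585065 * 0.940963 = 0.024 V
E = -1.183 + 0.024 = -1.159 V

-1.159 V


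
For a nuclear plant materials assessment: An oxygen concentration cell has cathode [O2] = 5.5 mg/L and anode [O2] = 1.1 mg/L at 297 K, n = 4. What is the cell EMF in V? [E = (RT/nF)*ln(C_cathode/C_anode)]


Apply the Nernst concentration-cell relation: E = (RT/nF)*ln(C_cathode/C_anode)
RT/nF = 8.314*297/(4*96485) = 0.00639804 V
ln(5.5/1.1) = 1.60944
E = 0.00639804 * 1.60944 = 0.0103 V

0.0103 V


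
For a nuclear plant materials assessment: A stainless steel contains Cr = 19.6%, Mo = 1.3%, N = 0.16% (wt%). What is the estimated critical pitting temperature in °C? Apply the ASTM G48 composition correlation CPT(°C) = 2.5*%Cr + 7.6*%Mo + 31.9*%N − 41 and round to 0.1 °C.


Apply the ASTM G48 empirical CPT estimate: CPT(°C) = 2.5*%Cr + 7.6*%Mo + 31.9*%N − 41
2.5*19.6 = 49; 7.6*1.3 = 9.88; 31.9*0.16 = 5.104
CPT = 49 + 9.88 + 5.104 − 41 = 22.984 °C
Rounded to 0.1 °C: CPT ≈ 23.0 °C

23.0 °C


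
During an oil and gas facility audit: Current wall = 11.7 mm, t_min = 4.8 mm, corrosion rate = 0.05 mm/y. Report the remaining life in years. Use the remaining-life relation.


Apply the remaining-life relation: RL = (t_current − t_min) / CR
RL = (11.7 − 4.8) / 0.05 = 6.9 / 0.05 = 138.0 years

138.0 years


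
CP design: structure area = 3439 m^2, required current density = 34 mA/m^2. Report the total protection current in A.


I = area * current density, then convert mA → A (÷1000)
I = 3439 * 34 / 1000 = 116.93 A

116.93 A


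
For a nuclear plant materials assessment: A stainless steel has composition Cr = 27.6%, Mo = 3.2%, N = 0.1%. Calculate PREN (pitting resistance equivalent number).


Apply the PREN formula: PREN = Cr + 3.3*Mo + 16*N
PREN = 27.6 + 3.3*3.2 + 16*0.1
PREN = 27.6 + 10.56 + 1.6 = 39.76

39.76


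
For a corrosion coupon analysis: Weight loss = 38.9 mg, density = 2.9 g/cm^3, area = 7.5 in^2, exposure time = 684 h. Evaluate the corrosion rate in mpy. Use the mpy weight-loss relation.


Apply the mpy weight-loss relation: CR = 534 * W / (D * A * T)
Numerator: 534 * 38.9 = 20772.6
Denominator: 2.9 * 7.5 * 684 = 14877.0
CR = 20772.6 / 14877.0 = 1.396 mpy

1.396 mpy


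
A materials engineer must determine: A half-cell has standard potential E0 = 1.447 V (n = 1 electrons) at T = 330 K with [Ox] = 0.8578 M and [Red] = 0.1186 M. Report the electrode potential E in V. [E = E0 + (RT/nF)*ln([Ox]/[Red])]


Apply the Nernst equation: E = E0 + (RT/nF)*ln([Ox]/[Red])
Step 1: RT/nF = 8.314*330/(1*96485) = 0.02843572 V
Step 2: [Ox]/[Red] = 0.8578/0.1186 = 7.232715
Step 3: ln(7.232715) = 1.978614
Step 4: correction = 0.02843572 * 1.978614 = 0.056 V
E = 1.447 + 0.056 = 1.503 V

1.503 V


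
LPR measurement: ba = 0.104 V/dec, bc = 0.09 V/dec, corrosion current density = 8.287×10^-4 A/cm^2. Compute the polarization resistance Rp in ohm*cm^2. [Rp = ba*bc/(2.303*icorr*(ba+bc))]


Apply the Stern-Geary equation: Rp = ba*bc / (2.303*icorr*(ba+bc))
ba*bc = 0.104*0.09 = 0.00936
ba+bc = 0.194; 2.303*icorr*(ba+bc) = 2.303*8.287×10^-4*0.194 = 3.7024824×10^-4
Rp = 0.00936 / 3.7024824×10^-4 = 25.28 ohm*cm^2

25.28 ohm*cm^2


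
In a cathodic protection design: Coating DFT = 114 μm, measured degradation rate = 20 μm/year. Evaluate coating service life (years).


Service life = thickness / degradation rate
Life = 114 / 20 = 5.7 years

5.7 years


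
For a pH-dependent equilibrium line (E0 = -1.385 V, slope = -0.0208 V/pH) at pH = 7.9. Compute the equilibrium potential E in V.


Apply the Pourbaix line equation: E = E0 + slope*pH
E = -1.385 + (-0.0208)*7.9 = -1.385 + (-0.16432) = -1.54932 V
Rounded to 4 decimal places: E = -1.5493 V

-1.5493 V


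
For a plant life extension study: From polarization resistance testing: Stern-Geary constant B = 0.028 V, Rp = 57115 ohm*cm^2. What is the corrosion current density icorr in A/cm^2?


Apply the Stern-Geary relation: icorr = B / Rp
icorr = 0.028 / 57115 = 4.902×10^-7 A/cm^2

4.902×10^-7 A/cm^2


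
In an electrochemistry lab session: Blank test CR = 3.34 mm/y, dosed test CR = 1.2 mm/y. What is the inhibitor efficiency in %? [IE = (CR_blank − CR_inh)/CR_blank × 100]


Apply the inhibitor-efficiency definition: IE = (CR_blank − CR_inh)/CR_blank × 100
IE = (3.34 − 1.2) / 3.34 × 100
IE = 2.14 / 3.34 × 100 = 64.1 %

64.1 %


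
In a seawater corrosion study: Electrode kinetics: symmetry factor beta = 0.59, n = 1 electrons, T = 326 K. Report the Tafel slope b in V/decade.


Apply the Tafel slope relation: b = 2.303*R*T/(beta*n*F)
Numerator: 2.303 * 8.314 * 326 = 6241.97
Denominator: 0.59 * 1 * 96485 = 56926.15
b = 6241.97 / 56926.15 = 0.1097 V/decade

0.1097 V/decade


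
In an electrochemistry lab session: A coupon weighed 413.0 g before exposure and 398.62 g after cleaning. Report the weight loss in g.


Weight loss = initial − final
WL = 413.0 − 398.62 = 14.38 g

14.38 g


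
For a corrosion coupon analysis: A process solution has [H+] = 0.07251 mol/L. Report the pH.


pH = −log10[H+]
pH = −log10(0.07251) = 1.14

1.14


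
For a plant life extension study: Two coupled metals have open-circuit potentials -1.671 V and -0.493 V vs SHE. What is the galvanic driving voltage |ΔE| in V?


Driving voltage is the absolute potential difference.
|ΔE| = |-1.671 − (-0.493)| = 1.178 V

1.178 V


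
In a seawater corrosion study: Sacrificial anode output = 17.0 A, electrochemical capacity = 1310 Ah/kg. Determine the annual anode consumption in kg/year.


Annual consumption = current * hours per year / capacity
Rate = 17.0 * 8760 / 1310 = 113.7 kg/year

113.7 kg/year


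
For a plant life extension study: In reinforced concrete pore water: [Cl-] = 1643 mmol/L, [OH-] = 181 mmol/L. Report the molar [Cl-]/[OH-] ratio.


Threshold parameter = [Cl-] / [OH-] (molar basis; both in mmol/L, so units cancel)
Ratio = 1643 / 181 = 9.08

9.08


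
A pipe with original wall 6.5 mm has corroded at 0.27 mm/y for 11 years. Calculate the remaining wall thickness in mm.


Remaining wall = original − CR × time
t = 6.5 − 0.27*11 = 6.5 − 2.97 = 3.53 mm

3.53 mm


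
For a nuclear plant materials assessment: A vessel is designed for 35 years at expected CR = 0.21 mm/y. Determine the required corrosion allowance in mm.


Corrosion allowance = CR × design life
CA = 0.21 * 35 = 7.35 mm

7.35 mm


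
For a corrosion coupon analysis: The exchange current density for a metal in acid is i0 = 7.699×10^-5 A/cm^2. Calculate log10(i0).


i0 = 7.699×10^-5 A/cm^2
log10(i0) = -4.114

-4.114


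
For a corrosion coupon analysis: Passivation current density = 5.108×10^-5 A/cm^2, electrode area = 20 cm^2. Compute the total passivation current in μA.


I = i_pass * A, then convert A → μA (×10^6)
I = 5.108×10^-5 * 20 * 10^6 = 1021.6 μA

1021.6 μA


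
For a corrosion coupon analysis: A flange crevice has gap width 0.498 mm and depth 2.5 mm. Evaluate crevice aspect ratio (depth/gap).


Aspect ratio = depth / gap
Ratio = 2.5 / 0.498 = 5.0

5.0


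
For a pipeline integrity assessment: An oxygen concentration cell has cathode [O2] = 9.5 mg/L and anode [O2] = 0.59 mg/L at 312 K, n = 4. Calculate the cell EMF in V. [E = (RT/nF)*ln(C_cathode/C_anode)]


Apply the Nernst concentration-cell relation: E = (RT/nF)*ln(C_cathode/C_anode)
RT/nF = 8.314*312/(4*96485) = 0.00672117 V
ln(9.5/0.59) = 2.77892
E = 0.00672117 * 2.77892 = 0.01868 V

0.01868 V


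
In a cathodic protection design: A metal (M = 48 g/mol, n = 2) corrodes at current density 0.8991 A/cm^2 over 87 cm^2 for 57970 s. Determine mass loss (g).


Apply Faraday's law: m = i*A*t*M / (n*F)
Total charge passed Q = i*A*t = 0.8991*87*57970 = 4534511.949 C
m = Q*M/(n*F) = 4534511.949*48/(2*96485) = 1127.92959 g

1127.92959 g


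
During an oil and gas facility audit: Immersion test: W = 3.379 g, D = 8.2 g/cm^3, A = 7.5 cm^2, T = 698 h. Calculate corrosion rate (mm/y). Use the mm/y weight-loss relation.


Apply the mm/y weight-loss relation: CR = 87600 * W / (D * A * T)
Numerator: 87600 * 3.379 = 296000.4
Denominator: 8.2 * 7.5 * 698 = 42927.0
CR = 296000.4 / 42927.0 = 6.89544 mm/y

6.89544 mm/y


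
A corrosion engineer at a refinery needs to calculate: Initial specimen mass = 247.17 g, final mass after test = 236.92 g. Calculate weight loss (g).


Weight loss = initial − final
WL = 247.17 − 236.92 = 10.25 g

10.25 g


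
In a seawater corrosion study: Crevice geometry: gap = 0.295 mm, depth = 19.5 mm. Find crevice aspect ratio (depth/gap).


Aspect ratio = depth / gap
Ratio = 19.5 / 0.295 = 66.1

66.1


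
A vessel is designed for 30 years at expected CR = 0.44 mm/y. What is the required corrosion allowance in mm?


Corrosion allowance = CR × design life
CA = 0.44 * 30 = 13.2 mm

13.2 mm


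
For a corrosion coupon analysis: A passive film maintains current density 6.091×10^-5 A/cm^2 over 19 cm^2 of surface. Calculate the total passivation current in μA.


I = i_pass * A, then convert A → μA (×10^6)
I = 6.091×10^-5 * 19 * 10^6 = 1157.29 μA

1157.29 μA


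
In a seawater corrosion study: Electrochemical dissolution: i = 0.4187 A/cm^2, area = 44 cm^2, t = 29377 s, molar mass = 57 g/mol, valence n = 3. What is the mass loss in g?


Apply Faraday's law: m = i*A*t*M / (n*F)
Total charge passed Q = i*A*t = 0.4187*44*29377 = 541206.5956 C
m = Q*M/(n*F) = 541206.5956*57/(3*96485) = 106.57538 g

106.57538 g


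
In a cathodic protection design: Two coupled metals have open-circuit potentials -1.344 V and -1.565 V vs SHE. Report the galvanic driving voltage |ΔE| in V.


Driving voltage is the absolute potential difference.
|ΔE| = |-1.344 − (-1.565)| = 0.221 V

0.221 V


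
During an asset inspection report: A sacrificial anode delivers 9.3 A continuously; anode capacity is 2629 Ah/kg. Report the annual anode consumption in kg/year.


Annual consumption = current * hours per year / capacity
Rate = 9.3 * 8760 / 2629 = 31.0 kg/year

31.0 kg/year


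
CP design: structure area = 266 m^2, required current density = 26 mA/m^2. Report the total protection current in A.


I = area * current density, then convert mA → A (÷1000)
I = 266 * 26 / 1000 = 6.92 A

6.92 A


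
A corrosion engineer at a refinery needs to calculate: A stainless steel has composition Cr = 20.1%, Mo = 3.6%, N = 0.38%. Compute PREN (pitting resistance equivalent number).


Apply the PREN formula: PREN = Cr + 3.3*Mo + 16*N
PREN = 20.1 + 3.3*3.6 + 16*0.38
PREN = 20.1 + 11.88 + 6.08 = 38.06

38.06


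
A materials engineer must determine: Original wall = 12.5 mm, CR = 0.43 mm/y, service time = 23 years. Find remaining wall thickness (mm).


Remaining wall = original − CR × time
t = 12.5 − 0.43*23 = 12.5 − 9.89 = 2.61 mm

2.61 mm


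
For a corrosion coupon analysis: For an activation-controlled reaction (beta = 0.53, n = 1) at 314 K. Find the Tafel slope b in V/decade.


Apply the Tafel slope relation: b = 2.303*R*T/(beta*n*F)
Numerator: 2.303 * 8.314 * 314 = 6012.2
Denominator: 0.53 * 1 * 96485 = 51137.05
b = 6012.2 / 51137.05 = 0.1176 V/decade

0.1176 V/decade


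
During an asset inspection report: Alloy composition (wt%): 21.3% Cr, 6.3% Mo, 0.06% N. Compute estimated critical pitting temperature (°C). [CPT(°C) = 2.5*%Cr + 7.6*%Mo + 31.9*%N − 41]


Apply the ASTM G48 empirical CPT estimate: CPT(°C) = 2.5*%Cr + 7.6*%Mo + 31.9*%N − 41
2.5*21.3 = 53.25; 7.6*6.3 = 47.88; 31.9*0.06 = 1.914
CPT = 53.25 + 47.88 + 1.914 − 41 = 62.044 °C
Rounded to 0.1 °C: CPT ≈ 62.0 °C

62.0 °C


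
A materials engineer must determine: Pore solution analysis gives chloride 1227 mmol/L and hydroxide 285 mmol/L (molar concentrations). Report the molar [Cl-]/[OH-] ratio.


Threshold parameter = [Cl-] / [OH-] (molar basis; both in mmol/L, so units cancel)
Ratio = 1227 / 285 = 4.31

4.31


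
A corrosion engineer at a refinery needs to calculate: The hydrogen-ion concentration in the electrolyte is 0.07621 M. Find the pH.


pH = −log10[H+]
pH = −log10(0.07621) = 1.12

1.12


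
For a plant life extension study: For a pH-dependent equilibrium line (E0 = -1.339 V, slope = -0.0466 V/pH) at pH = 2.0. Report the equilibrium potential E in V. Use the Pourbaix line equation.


Apply the Pourbaix line equation: E = E0 + slope*pH
E = -1.339 + (-0.0466)*2.0 = -1.339 + (-0.0932) = -1.4322 V
Rounded to 3 decimal places: E = -1.432 V

-1.432 V


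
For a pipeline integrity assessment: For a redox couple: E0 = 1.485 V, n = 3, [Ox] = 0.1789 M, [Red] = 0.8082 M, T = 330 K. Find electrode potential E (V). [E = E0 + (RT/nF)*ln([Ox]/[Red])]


Apply the Nernst equation: E = E0 + (RT/nF)*ln([Ox]/[Red])
Step 1: RT/nF = 8.314*330/(3*96485) = 0.00947857 V
Step 2: [Ox]/[Red] = 0.1789/0.8082 = 0.221356
Step 3: ln(0.221356) = -1.507983
Step 4: correction = 0.00947857 * -1.507983 = -0.0143 V
E = 1.485 + -0.0143 = 1.4707 V

1.4707 V


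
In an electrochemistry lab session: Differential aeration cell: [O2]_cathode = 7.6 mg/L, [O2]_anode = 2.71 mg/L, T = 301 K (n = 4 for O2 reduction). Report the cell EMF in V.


Apply the Nernst concentration-cell relation: E = (RT/nF)*ln(C_cathode/C_anode)
RT/nF = 8.314*301/(4*96485) = 0.0064842 V
ln(7.6/2.71) = 1.0312
E = 0.0064842 * 1.0312 = 0.00669 V

0.00669 V


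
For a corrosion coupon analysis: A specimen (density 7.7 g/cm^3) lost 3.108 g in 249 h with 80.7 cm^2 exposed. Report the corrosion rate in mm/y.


Apply the mm/y weight-loss relation: CR = 87600 * W / (D * A * T)
Numerator: 87600 * 3.108 = 272260.8
Denominator: 7.7 * 80.7 * 249 = 154726.11
CR = 272260.8 / 154726.11 = 1.759631 mm/y

1.759631 mm/y


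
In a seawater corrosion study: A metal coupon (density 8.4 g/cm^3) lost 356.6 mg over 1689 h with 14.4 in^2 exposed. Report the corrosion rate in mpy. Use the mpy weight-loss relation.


Apply the mpy weight-loss relation: CR = 534 * W / (D * A * T)
Numerator: 534 * 356.6 = 190424.4
Denominator: 8.4 * 14.4 * 1689 = 204301.44
CR = 190424.4 / 204301.44 = 0.9321 mpy

0.9321 mpy


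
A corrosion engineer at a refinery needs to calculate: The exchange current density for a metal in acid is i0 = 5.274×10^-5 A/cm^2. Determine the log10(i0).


i0 = 5.274×10^-5 A/cm^2
log10(i0) = -4.278

-4.278


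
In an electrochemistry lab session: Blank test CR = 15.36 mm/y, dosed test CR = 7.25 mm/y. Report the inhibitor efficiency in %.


Apply the inhibitor-efficiency definition: IE = (CR_blank − CR_inh)/CR_blank × 100
IE = (15.36 − 7.25) / 15.36 × 100
IE = 8.11 / 15.36 × 100 = 52.8 %

52.8 %


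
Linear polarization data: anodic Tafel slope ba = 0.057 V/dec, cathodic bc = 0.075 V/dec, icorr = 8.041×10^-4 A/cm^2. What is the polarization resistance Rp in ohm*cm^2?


Apply the Stern-Geary equation: Rp = ba*bc / (2.303*icorr*(ba+bc))
ba*bc = 0.057*0.075 = 0.004275
ba+bc = 0.132; 2.303*icorr*(ba+bc) = 2.303*8.041×10^-4*0.132 = 2.4444318×10^-4
Rp = 0.004275 / 2.4444318×10^-4 = 17.5 ohm*cm^2

17.5 ohm*cm^2


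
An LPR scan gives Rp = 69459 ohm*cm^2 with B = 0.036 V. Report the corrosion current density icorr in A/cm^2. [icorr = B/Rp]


Apply the Stern-Geary relation: icorr = B / Rp
icorr = 0.036 / 69459 = 5.183×10^-7 A/cm^2

5.183×10^-7 A/cm^2


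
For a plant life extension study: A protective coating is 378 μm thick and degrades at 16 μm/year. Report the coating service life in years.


Service life = thickness / degradation rate
Life = 378 / 16 = 23.6 years

23.6 years


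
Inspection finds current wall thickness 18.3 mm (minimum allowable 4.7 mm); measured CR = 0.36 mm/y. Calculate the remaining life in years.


Apply the remaining-life relation: RL = (t_current − t_min) / CR
RL = (18.3 − 4.7) / 0.36 = 13.6 / 0.36 = 37.8 years

37.8 years


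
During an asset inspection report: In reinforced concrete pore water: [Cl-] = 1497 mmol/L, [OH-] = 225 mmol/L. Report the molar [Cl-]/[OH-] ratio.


Threshold parameter = [Cl-] / [OH-] (molar basis; both in mmol/L, so units cancel)
Ratio = 1497 / 225 = 6.65

6.65


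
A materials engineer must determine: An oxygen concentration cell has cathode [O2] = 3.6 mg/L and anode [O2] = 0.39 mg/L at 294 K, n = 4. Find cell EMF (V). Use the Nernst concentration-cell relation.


Apply the Nernst concentration-cell relation: E = (RT/nF)*ln(C_cathode/C_anode)
RT/nF = 8.314*294/(4*96485) = 0.00633341 V
ln(3.6/0.39) = 2.22254
E = 0.00633341 * 2.22254 = 0.01408 V

0.01408 V


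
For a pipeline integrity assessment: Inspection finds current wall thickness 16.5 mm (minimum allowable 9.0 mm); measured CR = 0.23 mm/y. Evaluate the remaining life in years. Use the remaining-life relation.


Apply the remaining-life relation: RL = (t_current − t_min) / CR
RL = (16.5 − 9.0) / 0.23 = 7.5 / 0.23 = 32.6 years

32.6 years


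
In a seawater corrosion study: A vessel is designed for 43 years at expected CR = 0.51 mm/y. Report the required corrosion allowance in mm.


Corrosion allowance = CR × design life
CA = 0.51 * 43 = 21.93 mm

21.93 mm


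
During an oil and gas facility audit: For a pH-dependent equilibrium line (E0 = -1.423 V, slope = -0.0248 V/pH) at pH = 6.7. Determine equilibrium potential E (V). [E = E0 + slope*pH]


Apply the Pourbaix line equation: E = E0 + slope*pH
E = -1.423 + (-0.0248)*6.7 = -1.423 + (-0.16616) = -1.58916 V
Rounded to 3 decimal places: E = -1.589 V

-1.589 V


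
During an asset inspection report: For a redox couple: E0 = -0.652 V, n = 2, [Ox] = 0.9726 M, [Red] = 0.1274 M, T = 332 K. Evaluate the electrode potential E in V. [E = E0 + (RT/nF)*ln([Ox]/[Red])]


Apply the Nernst equation: E = E0 + (RT/nF)*ln([Ox]/[Red])
Step 1: RT/nF = 8.314*332/(2*96485) = 0.01430403 V
Step 2: [Ox]/[Red] = 0.9726/0.1274 = 7.634223
Step 3: ln(7.634223) = 2.032641
Step 4: correction = 0.01430403 * 2.032641 = 0.0291 V
E = -0.652 + 0.0291 = -0.6229 V

-0.6229 V


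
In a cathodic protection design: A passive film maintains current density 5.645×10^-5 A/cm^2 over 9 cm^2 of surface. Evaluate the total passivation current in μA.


I = i_pass * A, then convert A → μA (×10^6)
I = 5.645×10^-5 * 9 * 10^6 = 508.05 μA

508.05 μA


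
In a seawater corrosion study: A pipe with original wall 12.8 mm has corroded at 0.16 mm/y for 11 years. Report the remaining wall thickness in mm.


Remaining wall = original − CR × time
t = 12.8 − 0.16*11 = 12.8 − 1.76 = 11.04 mm

11.04 mm


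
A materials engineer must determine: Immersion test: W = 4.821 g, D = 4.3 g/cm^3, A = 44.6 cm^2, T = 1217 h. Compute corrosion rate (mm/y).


Apply the mm/y weight-loss relation: CR = 87600 * W / (D * A * T)
Numerator: 87600 * 4.821 = 422319.6
Denominator: 4.3 * 44.6 * 1217 = 233396.26
CR = 422319.6 / 233396.26 = 1.8095 mm/y

1.8095 mm/y


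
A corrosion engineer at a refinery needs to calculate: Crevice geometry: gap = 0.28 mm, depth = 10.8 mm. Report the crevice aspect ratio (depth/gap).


Aspect ratio = depth / gap
Ratio = 10.8 / 0.28 = 38.6

38.6


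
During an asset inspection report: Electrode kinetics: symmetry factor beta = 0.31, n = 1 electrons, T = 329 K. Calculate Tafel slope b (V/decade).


Apply the Tafel slope relation: b = 2.303*R*T/(beta*n*F)
Numerator: 2.303 * 8.314 * 329 = 6299.41
Denominator: 0.31 * 1 * 96485 = 29910.35
b = 6299.41 / 29910.35 = 0.211 V/decade

0.211 V/decade


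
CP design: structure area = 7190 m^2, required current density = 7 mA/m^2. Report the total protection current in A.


I = area * current density, then convert mA → A (÷1000)
I = 7190 * 7 / 1000 = 50.33 A

50.33 A


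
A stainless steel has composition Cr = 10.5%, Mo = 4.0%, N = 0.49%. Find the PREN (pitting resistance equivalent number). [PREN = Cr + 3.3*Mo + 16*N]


Apply the PREN formula: PREN = Cr + 3.3*Mo + 16*N
PREN = 10.5 + 3.3*4.0 + 16*0.49
PREN = 10.5 + 13.2 + 7.84 = 31.54

31.54


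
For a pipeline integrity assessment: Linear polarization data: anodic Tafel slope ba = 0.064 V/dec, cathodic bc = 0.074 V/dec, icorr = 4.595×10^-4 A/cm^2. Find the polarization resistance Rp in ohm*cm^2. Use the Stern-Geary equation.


Apply the Stern-Geary equation: Rp = ba*bc / (2.303*icorr*(ba+bc))
ba*bc = 0.064*0.074 = 0.004736
ba+bc = 0.138; 2.303*icorr*(ba+bc) = 2.303*4.595×10^-4*0.138 = 1.4603553×10^-4
Rp = 0.004736 / 1.4603553×10^-4 = 32.43 ohm*cm^2

32.43 ohm*cm^2


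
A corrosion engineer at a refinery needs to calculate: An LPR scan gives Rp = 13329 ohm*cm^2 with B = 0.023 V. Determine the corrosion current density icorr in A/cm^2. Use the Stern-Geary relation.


Apply the Stern-Geary relation: icorr = B / Rp
icorr = 0.023 / 13329 = 1.726×10^-6 A/cm^2

1.726×10^-6 A/cm^2


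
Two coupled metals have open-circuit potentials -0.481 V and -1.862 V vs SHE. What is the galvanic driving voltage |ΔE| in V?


Driving voltage is the absolute potential difference.
|ΔE| = |-0.481 − (-1.862)| = 1.381 V

1.381 V


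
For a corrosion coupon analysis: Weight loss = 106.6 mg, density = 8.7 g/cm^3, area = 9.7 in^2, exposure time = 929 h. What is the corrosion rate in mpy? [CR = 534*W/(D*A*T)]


Apply the mpy weight-loss relation: CR = 534 * W / (D * A * T)
Numerator: 534 * 106.6 = 56924.4
Denominator: 8.7 * 9.7 * 929 = 78398.31
CR = 56924.4 / 78398.31 = 0.726 mpy

0.726 mpy


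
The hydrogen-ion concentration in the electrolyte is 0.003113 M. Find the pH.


pH = −log10[H+]
pH = −log10(0.003113) = 2.51

2.51


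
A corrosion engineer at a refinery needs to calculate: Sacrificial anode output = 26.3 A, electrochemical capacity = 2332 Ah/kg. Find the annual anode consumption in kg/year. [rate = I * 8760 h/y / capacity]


Annual consumption = current * hours per year / capacity
Rate = 26.3 * 8760 / 2332 = 98.8 kg/year

98.8 kg/year


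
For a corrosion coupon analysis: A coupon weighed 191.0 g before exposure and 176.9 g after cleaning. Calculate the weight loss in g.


Weight loss = initial − final
WL = 191.0 − 176.9 = 14.1 g

14.1 g


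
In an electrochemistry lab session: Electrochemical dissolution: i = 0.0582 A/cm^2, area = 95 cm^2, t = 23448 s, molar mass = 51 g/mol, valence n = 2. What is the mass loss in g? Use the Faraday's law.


Apply Faraday's law: m = i*A*t*M / (n*F)
Total charge passed Q = i*A*t = 0.0582*95*23448 = 129643.992 C
m = Q*M/(n*F) = 129643.992*51/(2*96485) = 34.264 g

34.264 g


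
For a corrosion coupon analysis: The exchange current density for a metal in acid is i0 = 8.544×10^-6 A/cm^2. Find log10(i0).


i0 = 8.544×10^-6 A/cm^2
log10(i0) = -5.068

-5.068


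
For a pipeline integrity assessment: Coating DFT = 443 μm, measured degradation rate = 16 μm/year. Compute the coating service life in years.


Service life = thickness / degradation rate
Life = 443 / 16 = 27.7 years

27.7 years


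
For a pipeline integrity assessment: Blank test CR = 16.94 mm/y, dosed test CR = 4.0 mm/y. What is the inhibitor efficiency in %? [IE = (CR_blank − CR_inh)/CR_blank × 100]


Apply the inhibitor-efficiency definition: IE = (CR_blank − CR_inh)/CR_blank × 100
IE = (16.94 − 4.0) / 16.94 × 100
IE = 12.94 / 16.94 × 100 = 76.4 %

76.4 %


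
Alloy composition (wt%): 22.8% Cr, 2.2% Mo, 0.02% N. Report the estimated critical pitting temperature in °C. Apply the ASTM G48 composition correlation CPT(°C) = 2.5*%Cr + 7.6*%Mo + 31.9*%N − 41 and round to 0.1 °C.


Apply the ASTM G48 empirical CPT estimate: CPT(°C) = 2.5*%Cr + 7.6*%Mo + 31.9*%N − 41
2.5*22.8 = 57; 7.6*2.2 = 16.72; 31.9*0.02 = 0.638
CPT = 57 + 16.72 + 0.638 − 41 = 33.358 °C
Rounded to 0.1 °C: CPT ≈ 33.4 °C

33.4 °C


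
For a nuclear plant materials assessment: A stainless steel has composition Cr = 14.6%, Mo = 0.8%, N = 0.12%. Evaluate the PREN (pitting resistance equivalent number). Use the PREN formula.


Apply the PREN formula: PREN = Cr + 3.3*Mo + 16*N
PREN = 14.6 + 3.3*0.8 + 16*0.12
PREN = 14.6 + 2.64 + 1.92 = 19.16

19.16


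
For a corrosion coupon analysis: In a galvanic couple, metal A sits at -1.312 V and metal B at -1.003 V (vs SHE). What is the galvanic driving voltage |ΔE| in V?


Driving voltage is the absolute potential difference.
|ΔE| = |-1.312 − (-1.003)| = 0.309 V

0.309 V


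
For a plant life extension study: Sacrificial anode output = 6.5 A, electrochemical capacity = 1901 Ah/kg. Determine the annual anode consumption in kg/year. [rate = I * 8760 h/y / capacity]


Annual consumption = current * hours per year / capacity
Rate = 6.5 * 8760 / 1901 = 30.0 kg/year

30.0 kg/year


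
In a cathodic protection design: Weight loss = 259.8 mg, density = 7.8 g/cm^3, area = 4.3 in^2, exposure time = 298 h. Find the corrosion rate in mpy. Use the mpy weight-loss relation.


Apply the mpy weight-loss relation: CR = 534 * W / (D * A * T)
Numerator: 534 * 259.8 = 138733.2
Denominator: 7.8 * 4.3 * 298 = 9994.92
CR = 138733.2 / 9994.92 = 13.88 mpy

13.88 mpy


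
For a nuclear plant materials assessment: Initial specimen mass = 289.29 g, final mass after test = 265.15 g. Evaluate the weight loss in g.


Weight loss = initial − final
WL = 289.29 − 265.15 = 24.14 g

24.14 g


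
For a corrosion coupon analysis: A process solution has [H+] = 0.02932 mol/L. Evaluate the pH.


pH = −log10[H+]
pH = −log10(0.02932) = 1.53

1.53


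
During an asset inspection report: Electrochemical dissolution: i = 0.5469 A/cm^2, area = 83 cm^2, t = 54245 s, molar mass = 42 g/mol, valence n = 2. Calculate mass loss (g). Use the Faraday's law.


Apply Faraday's law: m = i*A*t*M / (n*F)
Total charge passed Q = i*A*t = 0.5469*83*54245 = 2462327.0115 C
m = Q*M/(n*F) = 2462327.0115*42/(2*96485) = 535.92649 g

535.92649 g


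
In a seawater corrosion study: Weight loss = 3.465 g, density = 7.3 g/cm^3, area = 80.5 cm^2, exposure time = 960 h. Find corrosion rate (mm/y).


Apply the mm/y weight-loss relation: CR = 87600 * W / (D * A * T)
Numerator: 87600 * 3.465 = 303534.0
Denominator: 7.3 * 80.5 * 960 = 564144.0
CR = 303534.0 / 564144.0 = 0.538043 mm/y

0.538043 mm/y


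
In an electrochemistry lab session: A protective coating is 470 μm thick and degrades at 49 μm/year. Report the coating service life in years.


Service life = thickness / degradation rate
Life = 470 / 49 = 9.6 years

9.6 years


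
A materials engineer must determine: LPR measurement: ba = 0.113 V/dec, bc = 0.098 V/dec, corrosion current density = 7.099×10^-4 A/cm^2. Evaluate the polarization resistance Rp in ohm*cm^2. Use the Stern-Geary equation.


Apply the Stern-Geary equation: Rp = ba*bc / (2.303*icorr*(ba+bc))
ba*bc = 0.113*0.098 = 0.011074
ba+bc = 0.211; 2.303*icorr*(ba+bc) = 2.303*7.099×10^-4*0.211 = 3.4496384×10^-4
Rp = 0.011074 / 3.4496384×10^-4 = 32.1 ohm*cm^2

32.1 ohm*cm^2


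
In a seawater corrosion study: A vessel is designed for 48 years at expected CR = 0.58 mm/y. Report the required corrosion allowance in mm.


Corrosion allowance = CR × design life
CA = 0.58 * 48 = 27.84 mm

27.84 mm


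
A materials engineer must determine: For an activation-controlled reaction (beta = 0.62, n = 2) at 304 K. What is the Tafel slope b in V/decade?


Apply the Tafel slope relation: b = 2.303*R*T/(beta*n*F)
Numerator: 2.303 * 8.314 * 304 = 5820.73
Denominator: 0.62 * 2 * 96485 = 119641.4
b = 5820.73 / 119641.4 = 0.0487 V/decade

0.0487 V/decade


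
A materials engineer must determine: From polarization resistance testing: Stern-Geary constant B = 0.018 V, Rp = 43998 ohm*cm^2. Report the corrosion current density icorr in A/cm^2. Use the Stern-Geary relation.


Apply the Stern-Geary relation: icorr = B / Rp
icorr = 0.018 / 43998 = 4.091×10^-7 A/cm^2

4.091×10^-7 A/cm^2


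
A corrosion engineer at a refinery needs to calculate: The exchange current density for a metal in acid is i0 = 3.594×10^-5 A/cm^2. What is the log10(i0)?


i0 = 3.594×10^-5 A/cm^2
log10(i0) = -4.444

-4.444


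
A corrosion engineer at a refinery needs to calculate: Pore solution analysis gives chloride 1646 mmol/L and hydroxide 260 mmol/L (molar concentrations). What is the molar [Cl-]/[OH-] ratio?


Threshold parameter = [Cl-] / [OH-] (molar basis; both in mmol/L, so units cancel)
Ratio = 1646 / 260 = 6.33

6.33


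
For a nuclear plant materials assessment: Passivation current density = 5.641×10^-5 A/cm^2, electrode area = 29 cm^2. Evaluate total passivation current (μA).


I = i_pass * A, then convert A → μA (×10^6)
I = 5.641×10^-5 * 29 * 10^6 = 1635.89 μA

1635.89 μA


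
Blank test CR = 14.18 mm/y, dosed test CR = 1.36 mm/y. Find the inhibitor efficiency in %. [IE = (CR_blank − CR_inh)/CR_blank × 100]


Apply the inhibitor-efficiency definition: IE = (CR_blank − CR_inh)/CR_blank × 100
IE = (14.18 − 1.36) / 14.18 × 100
IE = 12.82 / 14.18 × 100 = 90.4 %

90.4 %


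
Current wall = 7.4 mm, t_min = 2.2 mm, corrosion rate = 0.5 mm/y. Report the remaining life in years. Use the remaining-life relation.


Apply the remaining-life relation: RL = (t_current − t_min) / CR
RL = (7.4 − 2.2) / 0.5 = 5.2 / 0.5 = 10.4 years

10.4 years


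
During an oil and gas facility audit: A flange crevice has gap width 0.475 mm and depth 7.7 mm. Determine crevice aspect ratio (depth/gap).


Aspect ratio = depth / gap
Ratio = 7.7 / 0.475 = 16.2

16.2


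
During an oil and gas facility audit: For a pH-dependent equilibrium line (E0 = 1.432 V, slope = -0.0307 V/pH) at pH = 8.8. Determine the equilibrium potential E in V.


Apply the Pourbaix line equation: E = E0 + slope*pH
E = 1.432 + (-0.0307)*8.8 = 1.432 + (-0.27016) = 1.16184 V
Rounded to 4 decimal places: E = 1.1618 V

1.1618 V


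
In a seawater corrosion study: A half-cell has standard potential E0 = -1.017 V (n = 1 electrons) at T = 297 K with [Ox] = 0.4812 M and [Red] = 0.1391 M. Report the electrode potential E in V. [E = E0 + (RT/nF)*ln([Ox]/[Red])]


Apply the Nernst equation: E = E0 + (RT/nF)*ln([Ox]/[Red])
Step 1: RT/nF = 8.314*297/(1*96485) = 0.02559214 V
Step 2: [Ox]/[Red] = 0.4812/0.1391 = 3.459382
Step 3: ln(3.459382) = 1.24109
Step 4: correction = 0.02559214 * 1.24109 = 0.0318 V
E = -1.017 + 0.0318 = -0.9852 V

-0.9852 V


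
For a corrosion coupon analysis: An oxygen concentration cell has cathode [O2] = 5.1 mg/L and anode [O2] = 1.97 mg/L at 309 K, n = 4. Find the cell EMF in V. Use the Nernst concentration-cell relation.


Apply the Nernst concentration-cell relation: E = (RT/nF)*ln(C_cathode/C_anode)
RT/nF = 8.314*309/(4*96485) = 0.00665654 V
ln(5.1/1.97) = 0.95121
E = 0.00665654 * 0.95121 = 0.00633 V

0.00633 V


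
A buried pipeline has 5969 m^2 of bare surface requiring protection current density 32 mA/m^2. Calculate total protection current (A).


I = area * current density, then convert mA → A (÷1000)
I = 5969 * 32 / 1000 = 191.01 A

191.01 A


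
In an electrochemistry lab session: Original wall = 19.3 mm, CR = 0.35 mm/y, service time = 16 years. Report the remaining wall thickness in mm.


Remaining wall = original − CR × time
t = 19.3 − 0.35*16 = 19.3 − 5.6 = 13.7 mm

13.7 mm


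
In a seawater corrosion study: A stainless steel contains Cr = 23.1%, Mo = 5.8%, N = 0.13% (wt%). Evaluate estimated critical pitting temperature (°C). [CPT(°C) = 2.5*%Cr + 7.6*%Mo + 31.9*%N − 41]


Apply the ASTM G48 empirical CPT estimate: CPT(°C) = 2.5*%Cr + 7.6*%Mo + 31.9*%N − 41
2.5*23.1 = 57.75; 7.6*5.8 = 44.08; 31.9*0.13 = 4.147
CPT = 57.75 + 44.08 + 4.147 − 41 = 64.977 °C
Rounded to 0.1 °C: CPT ≈ 65.0 °C

65.0 °C


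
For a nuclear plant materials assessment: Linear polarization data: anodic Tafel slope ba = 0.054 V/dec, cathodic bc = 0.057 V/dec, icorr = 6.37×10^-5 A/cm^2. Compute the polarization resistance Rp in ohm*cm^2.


Apply the Stern-Geary equation: Rp = ba*bc / (2.303*icorr*(ba+bc))
ba*bc = 0.054*0.057 = 0.003078
ba+bc = 0.111; 2.303*icorr*(ba+bc) = 2.303*6.37×10^-5*0.111 = 1.6283822×10^-5
Rp = 0.003078 / 1.6283822×10^-5 = 189.02 ohm*cm^2

189.02 ohm*cm^2


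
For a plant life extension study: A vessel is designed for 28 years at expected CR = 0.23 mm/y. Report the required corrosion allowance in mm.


Corrosion allowance = CR × design life
CA = 0.23 * 28 = 6.44 mm

6.44 mm


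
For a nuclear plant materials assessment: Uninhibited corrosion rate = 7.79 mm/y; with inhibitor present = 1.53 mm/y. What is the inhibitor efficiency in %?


Apply the inhibitor-efficiency definition: IE = (CR_blank − CR_inh)/CR_blank × 100
IE = (7.79 − 1.53) / 7.79 × 100
IE = 6.26 / 7.79 × 100 = 80.4 %

80.4 %


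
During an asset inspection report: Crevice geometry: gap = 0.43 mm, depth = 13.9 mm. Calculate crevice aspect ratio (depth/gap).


Aspect ratio = depth / gap
Ratio = 13.9 / 0.43 = 32.3

32.3


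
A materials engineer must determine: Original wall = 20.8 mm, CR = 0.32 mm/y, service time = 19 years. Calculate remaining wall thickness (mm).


Remaining wall = original − CR × time
t = 20.8 − 0.32*19 = 20.8 − 6.08 = 14.72 mm

14.72 mm


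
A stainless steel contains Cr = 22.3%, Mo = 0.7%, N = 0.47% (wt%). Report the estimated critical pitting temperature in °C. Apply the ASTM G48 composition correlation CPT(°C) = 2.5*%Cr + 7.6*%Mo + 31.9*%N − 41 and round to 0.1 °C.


Apply the ASTM G48 empirical CPT estimate: CPT(°C) = 2.5*%Cr + 7.6*%Mo + 31.9*%N − 41
2.5*22.3 = 55.75; 7.6*0.7 = 5.32; 31.9*0.47 = 14.993
CPT = 55.75 + 5.32 + 14.993 − 41 = 35.063 °C
Rounded to 0.1 °C: CPT ≈ 35.1 °C

35.1 °C


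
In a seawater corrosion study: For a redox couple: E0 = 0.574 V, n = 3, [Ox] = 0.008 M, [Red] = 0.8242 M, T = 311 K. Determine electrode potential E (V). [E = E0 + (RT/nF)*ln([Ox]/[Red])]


Apply the Nernst equation: E = E0 + (RT/nF)*ln([Ox]/[Red])
Step 1: RT/nF = 8.314*311/(3*96485) = 0.00893284 V
Step 2: [Ox]/[Red] = 0.008/0.8242 = 0.009706
Step 3: ln(0.009706) = -4.635011
Step 4: correction = 0.00893284 * -4.635011 = -0.041 V
E = 0.574 + -0.041 = 0.533 V

0.533 V


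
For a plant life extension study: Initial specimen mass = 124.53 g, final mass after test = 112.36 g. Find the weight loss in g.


Weight loss = initial − final
WL = 124.53 − 112.36 = 12.17 g

12.17 g


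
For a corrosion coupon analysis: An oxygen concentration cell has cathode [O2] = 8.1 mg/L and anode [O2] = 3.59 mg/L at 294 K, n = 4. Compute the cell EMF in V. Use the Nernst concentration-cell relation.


Apply the Nernst concentration-cell relation: E = (RT/nF)*ln(C_cathode/C_anode)
RT/nF = 8.314*294/(4*96485) = 0.00633341 V
ln(8.1/3.59) = 0.81371
E = 0.00633341 * 0.81371 = 0.00515 V

0.00515 V


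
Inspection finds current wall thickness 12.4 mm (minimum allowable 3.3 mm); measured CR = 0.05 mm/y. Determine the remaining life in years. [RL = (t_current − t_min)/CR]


Apply the remaining-life relation: RL = (t_current − t_min) / CR
RL = (12.4 − 3.3) / 0.05 = 9.1 / 0.05 = 182.0 years

182.0 years


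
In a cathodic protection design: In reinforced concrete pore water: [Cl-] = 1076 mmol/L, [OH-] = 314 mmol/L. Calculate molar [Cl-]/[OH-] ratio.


Threshold parameter = [Cl-] / [OH-] (molar basis; both in mmol/L, so units cancel)
Ratio = 1076 / 314 = 3.43

3.43


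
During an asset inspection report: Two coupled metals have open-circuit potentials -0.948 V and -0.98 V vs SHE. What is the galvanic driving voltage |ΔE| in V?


Driving voltage is the absolute potential difference.
|ΔE| = |-0.948 − (-0.98)| = 0.032 V

0.032 V


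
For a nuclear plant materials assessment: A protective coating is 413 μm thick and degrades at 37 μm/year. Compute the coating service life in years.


Service life = thickness / degradation rate
Life = 413 / 37 = 11.2 years

11.2 years


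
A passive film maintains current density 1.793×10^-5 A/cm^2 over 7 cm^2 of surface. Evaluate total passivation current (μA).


I = i_pass * A, then convert A → μA (×10^6)
I = 1.793×10^-5 * 7 * 10^6 = 125.51 μA

125.51 μA


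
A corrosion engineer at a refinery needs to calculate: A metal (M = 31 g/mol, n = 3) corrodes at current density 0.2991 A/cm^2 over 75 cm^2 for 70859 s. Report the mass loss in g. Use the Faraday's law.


Apply Faraday's law: m = i*A*t*M / (n*F)
Total charge passed Q = i*A*t = 0.2991*75*70859 = 1589544.5175 C
m = Q*M/(n*F) = 1589544.5175*31/(3*96485) = 170.237 g

170.237 g
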